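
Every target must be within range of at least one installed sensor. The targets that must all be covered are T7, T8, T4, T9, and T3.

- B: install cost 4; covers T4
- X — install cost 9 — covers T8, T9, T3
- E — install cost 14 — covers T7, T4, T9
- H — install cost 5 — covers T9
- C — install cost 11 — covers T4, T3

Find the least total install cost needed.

23

This is a weighted set-cover instance.
The greedy cost-per-new-target heuristic would pick X, B, and E for 27, but a cheaper cover exists.
Choose X and E: together they cover T7, T8, T4, T9, T3 — every target.
Total install cost: 9 + 14 = 23.
No cover costs less than 23.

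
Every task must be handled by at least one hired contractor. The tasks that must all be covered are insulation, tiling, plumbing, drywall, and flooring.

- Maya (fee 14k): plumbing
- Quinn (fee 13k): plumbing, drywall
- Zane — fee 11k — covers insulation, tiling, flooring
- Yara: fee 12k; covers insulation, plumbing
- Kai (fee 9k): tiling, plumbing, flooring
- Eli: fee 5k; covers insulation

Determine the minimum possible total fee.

The greedy cost-per-new-task heuristic would pick Kai, Eli, and Quinn for 27, but a cheaper cover exists.
Choose Quinn and Zane: together they cover insulation, tiling, plumbing, drywall, flooring — every task.
Total fee: 13 + 11 = 24.
No cover costs less than 24.

24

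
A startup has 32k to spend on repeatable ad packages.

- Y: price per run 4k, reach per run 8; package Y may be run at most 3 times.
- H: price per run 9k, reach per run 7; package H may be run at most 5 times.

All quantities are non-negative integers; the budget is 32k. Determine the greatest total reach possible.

38

3×Y and 1×H: price 21 ≤ 32, reach 3·8 + 1·7 = 31.
3×Y and 2×H: price 30 ≤ 32, reach 3·8 + 2·7 = 38.
Best is 38.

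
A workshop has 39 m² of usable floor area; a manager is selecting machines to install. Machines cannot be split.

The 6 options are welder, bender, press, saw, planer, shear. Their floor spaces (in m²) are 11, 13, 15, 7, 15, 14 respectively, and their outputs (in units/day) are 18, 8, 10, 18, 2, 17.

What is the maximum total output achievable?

53

Treat it as a binary knapsack problem.
Take welder, saw, and shear: floor space 11 + 7 + 14 = 32 ≤ 39, output 18 + 18 + 17 = 53.
No other feasible combination does better.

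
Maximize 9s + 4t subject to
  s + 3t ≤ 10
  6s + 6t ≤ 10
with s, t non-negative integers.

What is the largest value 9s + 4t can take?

The continuous relaxation peaks at (1.67, 0) with value 15.00; rounding to a feasible lattice point costs some objective.
(s,t)=(1,0): 1·1+3·0=1≤10, 6·1+6·0=6≤10, objective 9.
(s,t)=(0,1): 1·0+3·1=3≤10, 6·0+6·1=6≤10, objective 4.
Maximum is 9 at (s,t)=(1,0).

9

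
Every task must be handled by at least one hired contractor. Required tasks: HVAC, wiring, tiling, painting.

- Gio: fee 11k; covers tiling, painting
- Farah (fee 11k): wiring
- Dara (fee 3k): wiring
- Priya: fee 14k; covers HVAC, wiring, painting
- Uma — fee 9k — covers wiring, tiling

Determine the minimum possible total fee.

23

This is a weighted set-cover instance.
The greedy cost-per-new-task heuristic would pick Dara, Gio, and Priya for 28, but a cheaper cover exists.
Choose Priya and Uma: together they cover HVAC, wiring, tiling, painting — every task.
Total fee: 14 + 9 = 23.
No cover costs less than 23.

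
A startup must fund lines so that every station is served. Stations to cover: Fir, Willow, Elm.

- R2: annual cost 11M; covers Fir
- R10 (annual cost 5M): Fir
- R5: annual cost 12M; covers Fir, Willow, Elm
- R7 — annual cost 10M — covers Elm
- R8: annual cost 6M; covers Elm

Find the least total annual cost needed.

12

R5 alone covers Fir, Willow, Elm — every station.
Total annual cost: 12.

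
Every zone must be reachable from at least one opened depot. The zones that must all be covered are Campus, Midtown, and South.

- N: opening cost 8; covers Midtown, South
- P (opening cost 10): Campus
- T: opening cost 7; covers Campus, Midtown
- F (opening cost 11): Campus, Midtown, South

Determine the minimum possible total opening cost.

This is an integer covering problem.
The greedy cost-per-new-zone heuristic would pick T and N for 15, but a cheaper cover exists.
F alone covers Campus, Midtown, South — every zone.
Total opening cost: 11.
No cover costs less than 11.

11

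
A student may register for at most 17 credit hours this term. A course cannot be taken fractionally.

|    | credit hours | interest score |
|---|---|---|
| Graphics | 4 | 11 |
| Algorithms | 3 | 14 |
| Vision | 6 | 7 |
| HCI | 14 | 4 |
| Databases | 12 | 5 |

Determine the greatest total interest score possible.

This is an integer program with binary decision variables.
Allowing fractional choices, the relaxed optimum would be about 33.7, but courses are indivisible.
Graphics + Algorithms + Vision: credit hours 4 + 3 + 6 = 13 ≤ 17, interest score 11 + 14 + 7 = 32.
Graphics + Algorithms: credit hours 4 + 3 = 7 ≤ 17, interest score 11 + 14 = 25.
Best is Graphics, Algorithms, and Vision with total interest score 32.

32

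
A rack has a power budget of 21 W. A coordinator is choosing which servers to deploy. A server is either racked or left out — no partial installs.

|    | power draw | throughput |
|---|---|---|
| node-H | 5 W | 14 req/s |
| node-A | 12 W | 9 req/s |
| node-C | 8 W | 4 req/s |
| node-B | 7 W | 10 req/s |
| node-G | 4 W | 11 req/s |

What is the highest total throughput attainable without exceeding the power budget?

35

This is a 0-1 knapsack instance.
node-H + node-C + node-G: power draw 5 + 8 + 4 = 17 ≤ 21, throughput 14 + 4 + 11 = 29.
node-H + node-B + node-G: power draw 5 + 7 + 4 = 16 ≤ 21, throughput 14 + 10 + 11 = 35.
node-H + node-A + node-G: power draw 5 + 12 + 4 = 21 ≤ 21, throughput 14 + 9 + 11 = 34.
Best is node-H, node-B, and node-G with total throughput 35.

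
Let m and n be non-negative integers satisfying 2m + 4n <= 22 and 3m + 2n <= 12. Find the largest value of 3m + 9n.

(m,n)=(0,5) is feasible, giving 45.
(m,n)=(1,4) is feasible, giving 39.
(m,n)=(0,4) is feasible, giving 36.
No feasible integer point exceeds 45.

45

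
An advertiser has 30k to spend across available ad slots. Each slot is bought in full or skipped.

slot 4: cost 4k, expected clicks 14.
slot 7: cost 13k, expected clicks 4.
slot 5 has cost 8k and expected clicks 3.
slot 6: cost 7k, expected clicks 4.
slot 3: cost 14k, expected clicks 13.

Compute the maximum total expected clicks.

31

slot 4 + slot 3: cost 4 + 14 = 18 ≤ 30, expected clicks 14 + 13 = 27.
slot 4 + slot 5 + slot 3: cost 4 + 8 + 14 = 26 ≤ 30, expected clicks 14 + 3 + 13 = 30.
slot 4 + slot 6 + slot 3: cost 4 + 7 + 14 = 25 ≤ 30, expected clicks 14 + 4 + 13 = 31.
Best is slot 4, slot 6, and slot 3 with total expected clicks 31.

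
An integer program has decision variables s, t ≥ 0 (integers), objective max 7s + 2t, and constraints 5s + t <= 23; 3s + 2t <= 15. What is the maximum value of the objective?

30

Relaxing integrality, the LP optimum is 32.71 at (s,t) = (4.43, 0.857), which is not an integer point.
(s,t)=(4,1): 5·4+1·1=21≤23, 3·4+2·1=14≤15, objective 30.
(s,t)=(4,0): 5·4+1·0=20≤23, 3·4+2·0=12≤15, objective 28.
Maximum is 30 at (s,t)=(4,1).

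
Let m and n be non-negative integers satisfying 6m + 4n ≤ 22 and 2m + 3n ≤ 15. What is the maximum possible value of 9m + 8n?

(m,n)=(1,4) is feasible, giving 41.
(m,n)=(0,5) is feasible, giving 40.
No feasible integer point exceeds 41.

41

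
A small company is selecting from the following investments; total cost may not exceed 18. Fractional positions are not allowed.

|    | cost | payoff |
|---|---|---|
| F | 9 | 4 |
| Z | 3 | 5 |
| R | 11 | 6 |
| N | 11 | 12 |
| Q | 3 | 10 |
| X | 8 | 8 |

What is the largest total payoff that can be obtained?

27

This is an integer program with binary decision variables.
Z + N + Q: cost 3 + 11 + 3 = 17 ≤ 18, payoff 5 + 12 + 10 = 27.
Z + Q + X: cost 3 + 3 + 8 = 14 ≤ 18, payoff 5 + 10 + 8 = 23.
Best is Z, N, and Q with total payoff 27.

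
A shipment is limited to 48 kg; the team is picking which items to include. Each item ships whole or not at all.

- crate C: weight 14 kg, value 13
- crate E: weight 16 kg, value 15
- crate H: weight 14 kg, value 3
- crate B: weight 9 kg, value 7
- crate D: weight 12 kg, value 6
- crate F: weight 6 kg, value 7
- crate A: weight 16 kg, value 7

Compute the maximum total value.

Allowing fractional choices, the relaxed optimum would be about 43.5, but items are indivisible.
crate C + crate E + crate D + crate F: weight 14 + 16 + 12 + 6 = 48 ≤ 48, value 13 + 15 + 6 + 7 = 41.
crate C + crate E + crate B + crate F: weight 14 + 16 + 9 + 6 = 45 ≤ 48, value 13 + 15 + 7 + 7 = 42.
Best is crate C, crate E, crate B, and crate F with total value 42.

42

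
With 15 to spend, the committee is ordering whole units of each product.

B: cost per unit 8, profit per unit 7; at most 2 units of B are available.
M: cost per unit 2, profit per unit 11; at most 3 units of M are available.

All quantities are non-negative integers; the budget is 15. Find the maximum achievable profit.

40

This is a bounded integer knapsack.
Take 1×B and 3×M: cost 14 ≤ 15, profit 1·7 + 3·11 = 40.
M has the best ratio (11/2) and is taken to its limit of 3; remaining capacity is filled optimally with the others.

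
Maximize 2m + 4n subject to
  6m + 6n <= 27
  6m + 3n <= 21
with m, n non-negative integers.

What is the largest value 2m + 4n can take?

(m,n)=(0,4) is feasible, giving 16.
(m,n)=(1,3) is feasible, giving 14.
(m,n)=(0,3) is feasible, giving 12.
Maximum is 16 at (m,n)=(0,4).

16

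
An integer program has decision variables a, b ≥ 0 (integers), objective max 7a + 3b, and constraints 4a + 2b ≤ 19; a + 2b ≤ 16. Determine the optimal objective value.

31

(a,b)=(4,1): 4·4+2·1=18≤19, 1·4+2·1=6≤16, objective 31.
(a,b)=(4,0): 4·4+2·0=16≤19, 1·4+2·0=4≤16, objective 28.
Maximum is 31 at (a,b)=(4,1).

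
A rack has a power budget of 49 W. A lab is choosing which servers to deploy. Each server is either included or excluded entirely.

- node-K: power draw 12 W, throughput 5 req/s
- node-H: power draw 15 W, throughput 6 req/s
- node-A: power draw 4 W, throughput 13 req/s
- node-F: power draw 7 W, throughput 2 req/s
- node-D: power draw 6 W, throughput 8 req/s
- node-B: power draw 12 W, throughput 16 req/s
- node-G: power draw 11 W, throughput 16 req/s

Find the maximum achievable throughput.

node-A + node-F + node-D + node-B + node-G: power draw 4 + 7 + 6 + 12 + 11 = 40 ≤ 49, throughput 13 + 2 + 8 + 16 + 16 = 55.
node-H + node-A + node-D + node-B + node-G: power draw 15 + 4 + 6 + 12 + 11 = 48 ≤ 49, throughput 6 + 13 + 8 + 16 + 16 = 59.
node-K + node-A + node-D + node-B + node-G: power draw 12 + 4 + 6 + 12 + 11 = 45 ≤ 49, throughput 5 + 13 + 8 + 16 + 16 = 58.
Best is node-H, node-A, node-D, node-B, and node-G with total throughput 59.

59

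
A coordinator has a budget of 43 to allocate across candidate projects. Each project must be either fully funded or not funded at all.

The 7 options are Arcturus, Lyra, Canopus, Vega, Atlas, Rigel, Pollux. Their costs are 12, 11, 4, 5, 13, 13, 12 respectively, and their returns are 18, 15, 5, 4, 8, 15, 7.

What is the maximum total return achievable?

Allowing fractional choices, the relaxed optimum would be about 55.4, but projects are indivisible.
Arcturus + Lyra + Canopus + Rigel: cost 12 + 11 + 4 + 13 = 40 ≤ 43, return 18 + 15 + 5 + 15 = 53.
Arcturus + Lyra + Vega + Rigel: cost 12 + 11 + 5 + 13 = 41 ≤ 43, return 18 + 15 + 4 + 15 = 52.
Best is Arcturus, Lyra, Canopus, and Rigel with total return 53.

53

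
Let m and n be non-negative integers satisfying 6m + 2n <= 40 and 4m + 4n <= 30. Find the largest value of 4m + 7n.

49

Relaxing integrality, the LP optimum is 52.50 at (m,n) = (0, 7.5), which is not an integer point.
(m,n)=(0,7): 6·0+2·7=14≤40, 4·0+4·7=28≤30, objective 49.
(m,n)=(1,6): 6·1+2·6=18≤40, 4·1+4·6=28≤30, objective 46.
The best lattice point is (0,7), giving 49.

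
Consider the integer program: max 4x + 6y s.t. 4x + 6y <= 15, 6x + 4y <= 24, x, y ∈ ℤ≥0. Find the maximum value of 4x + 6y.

The continuous relaxation peaks at (3.75, 0) with value 15.00; rounding to a feasible lattice point costs some objective.
(x,y)=(2,1): 4·2+6·1=14≤15, 6·2+4·1=16≤24, objective 14.
(x,y)=(3,0): 4·3+6·0=12≤15, 6·3+4·0=18≤24, objective 12.
(x,y)=(1,1): 4·1+6·1=10≤15, 6·1+4·1=10≤24, objective 10.
The best lattice point is (2,1), giving 14.

14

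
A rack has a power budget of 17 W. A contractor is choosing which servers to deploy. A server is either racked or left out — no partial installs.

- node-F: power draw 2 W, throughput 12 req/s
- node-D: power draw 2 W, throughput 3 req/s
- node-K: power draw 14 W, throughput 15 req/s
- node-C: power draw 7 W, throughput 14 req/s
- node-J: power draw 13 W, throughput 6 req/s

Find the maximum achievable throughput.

Take node-F, node-D, and node-C: power draw 2 + 2 + 7 = 11 ≤ 17, throughput 12 + 3 + 14 = 29.
No other feasible combination does better.

29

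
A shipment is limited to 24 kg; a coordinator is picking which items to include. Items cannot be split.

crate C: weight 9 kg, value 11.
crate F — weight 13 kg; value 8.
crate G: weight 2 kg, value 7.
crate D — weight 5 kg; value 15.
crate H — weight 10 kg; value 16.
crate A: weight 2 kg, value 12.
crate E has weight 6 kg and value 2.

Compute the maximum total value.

Treat it as a binary knapsack problem.
crate C + crate G + crate D + crate A + crate E: weight 9 + 2 + 5 + 2 + 6 = 24 ≤ 24, value 11 + 7 + 15 + 12 + 2 = 47.
crate G + crate D + crate H + crate A: weight 2 + 5 + 10 + 2 = 19 ≤ 24, value 7 + 15 + 16 + 12 = 50.
Best is crate G, crate D, crate H, and crate A with total value 50.

50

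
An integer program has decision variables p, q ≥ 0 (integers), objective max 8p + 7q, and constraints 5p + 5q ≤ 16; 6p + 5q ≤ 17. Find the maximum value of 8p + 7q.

23

(p,q)=(2,1): 5·2+5·1=15≤16, 6·2+5·1=17≤17, objective 23.
(p,q)=(1,2): 5·1+5·2=15≤16, 6·1+5·2=16≤17, objective 22.
Maximum is 23 at (p,q)=(2,1).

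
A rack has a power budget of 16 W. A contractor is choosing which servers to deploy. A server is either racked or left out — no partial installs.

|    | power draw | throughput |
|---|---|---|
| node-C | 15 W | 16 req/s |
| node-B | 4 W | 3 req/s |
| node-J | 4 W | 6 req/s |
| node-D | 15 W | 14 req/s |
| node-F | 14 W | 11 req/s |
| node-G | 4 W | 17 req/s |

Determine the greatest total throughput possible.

Allowing fractional choices, the relaxed optimum would be about 31.5, but servers are indivisible.
node-B + node-J + node-G: power draw 4 + 4 + 4 = 12 ≤ 16, throughput 3 + 6 + 17 = 26.
node-B + node-G: power draw 4 + 4 = 8 ≤ 16, throughput 3 + 17 = 20.
node-J + node-G: power draw 4 + 4 = 8 ≤ 16, throughput 6 + 17 = 23.
Best is node-B, node-J, and node-G with total throughput 26.

26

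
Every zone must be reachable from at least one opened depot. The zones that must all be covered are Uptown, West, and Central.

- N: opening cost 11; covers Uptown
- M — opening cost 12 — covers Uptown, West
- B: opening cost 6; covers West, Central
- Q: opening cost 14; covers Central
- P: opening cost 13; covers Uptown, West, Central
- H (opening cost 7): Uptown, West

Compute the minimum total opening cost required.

P alone covers Uptown, West, Central — every zone.
Total opening cost: 13.
No cover costs less than 13.

13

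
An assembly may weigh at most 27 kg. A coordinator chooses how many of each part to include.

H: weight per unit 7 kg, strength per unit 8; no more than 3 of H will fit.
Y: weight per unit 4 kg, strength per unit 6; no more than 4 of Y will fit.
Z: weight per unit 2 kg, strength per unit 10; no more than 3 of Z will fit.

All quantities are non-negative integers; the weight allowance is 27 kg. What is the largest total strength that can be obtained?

56

This is a bounded integer knapsack.
Z has the best ratio (10/2); taking only Z gives at most 3×10 = 30 (stopped by the supply cap of 3).
Mixing does better — 1×H, 3×Y, and 3×Z: weight 25 ≤ 27, strength 1·8 + 3·6 + 3·10 = 56.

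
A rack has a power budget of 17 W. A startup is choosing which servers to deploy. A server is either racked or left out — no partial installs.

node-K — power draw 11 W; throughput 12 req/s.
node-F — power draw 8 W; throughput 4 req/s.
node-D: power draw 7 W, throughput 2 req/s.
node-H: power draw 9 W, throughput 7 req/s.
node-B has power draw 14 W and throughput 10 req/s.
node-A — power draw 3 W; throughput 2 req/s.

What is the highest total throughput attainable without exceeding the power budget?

node-K + node-A: power draw 11 + 3 = 14 ≤ 17, throughput 12 + 2 = 14.
node-K: power draw 11 ≤ 17, throughput 12.
Best is node-K and node-A with total throughput 14.

14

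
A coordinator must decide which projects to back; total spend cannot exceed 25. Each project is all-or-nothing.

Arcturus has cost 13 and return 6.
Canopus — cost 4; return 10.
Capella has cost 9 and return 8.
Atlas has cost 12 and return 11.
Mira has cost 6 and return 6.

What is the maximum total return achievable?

29

Allowing fractional choices, the relaxed optimum would be about 29.7, but projects are indivisible.
Canopus + Atlas + Mira: cost 4 + 12 + 6 = 22 ≤ 25, return 10 + 11 + 6 = 27.
Canopus + Capella + Atlas: cost 4 + 9 + 12 = 25 ≤ 25, return 10 + 8 + 11 = 29.
Best is Canopus, Capella, and Atlas with total return 29.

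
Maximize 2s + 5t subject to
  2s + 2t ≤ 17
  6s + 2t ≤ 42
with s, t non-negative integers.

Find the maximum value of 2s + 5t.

40

Relaxing integrality, the LP optimum is 42.50 at (s,t) = (0, 8.5), which is not an integer point.
(s,t)=(0,8): 2·0+2·8=16≤17, 6·0+2·8=16≤42, objective 40.
(s,t)=(1,7): 2·1+2·7=16≤17, 6·1+2·7=20≤42, objective 37.
(s,t)=(0,7): 2·0+2·7=14≤17, 6·0+2·7=14≤42, objective 35.
Maximum is 40 at (s,t)=(0,8).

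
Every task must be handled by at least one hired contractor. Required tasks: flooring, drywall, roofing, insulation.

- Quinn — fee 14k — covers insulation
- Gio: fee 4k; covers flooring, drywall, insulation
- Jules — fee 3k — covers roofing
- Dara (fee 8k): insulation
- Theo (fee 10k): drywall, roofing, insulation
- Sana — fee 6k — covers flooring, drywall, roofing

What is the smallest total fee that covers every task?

Choose Gio and Jules: together they cover flooring, drywall, roofing, insulation — every task.
Total fee: 4 + 3 = 7.

7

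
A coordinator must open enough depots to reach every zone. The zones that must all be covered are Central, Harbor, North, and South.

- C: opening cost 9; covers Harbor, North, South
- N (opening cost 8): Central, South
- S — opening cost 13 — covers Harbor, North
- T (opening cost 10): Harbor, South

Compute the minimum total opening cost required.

17

This is an integer covering problem.
Choose C and N: together they cover Central, Harbor, North, South — every zone.
Total opening cost: 9 + 8 = 17.
No cover costs less than 17.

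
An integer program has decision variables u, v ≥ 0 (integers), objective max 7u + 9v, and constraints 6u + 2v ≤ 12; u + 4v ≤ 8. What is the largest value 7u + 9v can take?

(u,v)=(0,2) is feasible, giving 18.
(u,v)=(1,1) is feasible, giving 16.
(u,v)=(2,0) is feasible, giving 14.
(u,v)=(0,1) is feasible, giving 9.
The best lattice point is (0,2), giving 18.

18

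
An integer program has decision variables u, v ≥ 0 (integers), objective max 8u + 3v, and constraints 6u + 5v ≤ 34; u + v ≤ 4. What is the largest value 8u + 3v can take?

32

(u,v)=(4,0): 6·4+5·0=24≤34, 1·4+1·0=4≤4, objective 32.
(u,v)=(3,1): 6·3+5·1=23≤34, 1·3+1·1=4≤4, objective 27.
(u,v)=(3,0): 6·3+5·0=18≤34, 1·3+1·0=3≤4, objective 24.
The best lattice point is (4,0), giving 32.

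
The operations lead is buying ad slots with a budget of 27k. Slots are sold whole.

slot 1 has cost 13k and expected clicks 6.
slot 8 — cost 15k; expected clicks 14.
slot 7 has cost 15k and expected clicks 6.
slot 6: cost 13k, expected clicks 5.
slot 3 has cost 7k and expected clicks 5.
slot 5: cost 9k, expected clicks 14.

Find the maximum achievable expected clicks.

slot 7 + slot 5: cost 15 + 9 = 24 ≤ 27, expected clicks 6 + 14 = 20.
slot 8 + slot 5: cost 15 + 9 = 24 ≤ 27, expected clicks 14 + 14 = 28.
slot 1 + slot 5: cost 13 + 9 = 22 ≤ 27, expected clicks 6 + 14 = 20.
Best is slot 8 and slot 5 with total expected clicks 28.

28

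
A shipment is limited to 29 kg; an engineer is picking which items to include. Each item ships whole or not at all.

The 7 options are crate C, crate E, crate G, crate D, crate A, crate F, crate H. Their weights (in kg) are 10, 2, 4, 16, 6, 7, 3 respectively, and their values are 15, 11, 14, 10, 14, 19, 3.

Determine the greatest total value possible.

crate C + crate G + crate A + crate F: weight 10 + 4 + 6 + 7 = 27 ≤ 29, value 15 + 14 + 14 + 19 = 62.
crate C + crate E + crate G + crate F + crate H: weight 10 + 2 + 4 + 7 + 3 = 26 ≤ 29, value 15 + 11 + 14 + 19 + 3 = 62.
crate C + crate E + crate G + crate A + crate F: weight 10 + 2 + 4 + 6 + 7 = 29 ≤ 29, value 15 + 11 + 14 + 14 + 19 = 73.
Best is crate C, crate E, crate G, crate A, and crate F with total value 73.

73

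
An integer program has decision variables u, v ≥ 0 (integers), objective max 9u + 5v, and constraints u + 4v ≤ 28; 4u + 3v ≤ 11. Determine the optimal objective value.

The continuous relaxation peaks at (2.75, 0) with value 24.75; rounding to a feasible lattice point costs some objective.
(u,v)=(2,1): 1·2+4·1=6≤28, 4·2+3·1=11≤11, objective 23.
(u,v)=(1,2): 1·1+4·2=9≤28, 4·1+3·2=10≤11, objective 19.
(u,v)=(2,0): 1·2+4·0=2≤28, 4·2+3·0=8≤11, objective 18.
Maximum is 23 at (u,v)=(2,1).

23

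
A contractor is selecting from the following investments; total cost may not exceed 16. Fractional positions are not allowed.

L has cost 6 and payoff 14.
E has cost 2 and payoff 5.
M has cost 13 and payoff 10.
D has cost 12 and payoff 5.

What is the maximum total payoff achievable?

L + E: cost 6 + 2 = 8 ≤ 16, payoff 14 + 5 = 19.
L: cost 6 ≤ 16, payoff 14.
E + M: cost 2 + 13 = 15 ≤ 16, payoff 5 + 10 = 15.
Best is L and E with total payoff 19.

19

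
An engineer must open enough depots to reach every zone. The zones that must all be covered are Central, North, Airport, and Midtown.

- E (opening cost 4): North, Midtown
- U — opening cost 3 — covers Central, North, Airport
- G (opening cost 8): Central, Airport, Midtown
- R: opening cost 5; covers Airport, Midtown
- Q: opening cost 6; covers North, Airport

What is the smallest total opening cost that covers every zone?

Choose E and U: together they cover Central, North, Airport, Midtown — every zone.
Total opening cost: 4 + 3 = 7.
No cover costs less than 7.

7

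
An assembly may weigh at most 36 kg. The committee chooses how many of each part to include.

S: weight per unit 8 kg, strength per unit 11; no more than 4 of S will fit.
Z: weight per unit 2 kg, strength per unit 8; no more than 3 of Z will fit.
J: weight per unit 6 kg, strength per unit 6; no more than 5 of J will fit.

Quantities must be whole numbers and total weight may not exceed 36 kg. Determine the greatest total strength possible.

63

3×S, 3×Z, and 1×J: weight 36 ≤ 36, strength 3·11 + 3·8 + 1·6 = 63.
4×S and 2×Z: weight 36 ≤ 36, strength 4·11 + 2·8 = 60.
Best is 63.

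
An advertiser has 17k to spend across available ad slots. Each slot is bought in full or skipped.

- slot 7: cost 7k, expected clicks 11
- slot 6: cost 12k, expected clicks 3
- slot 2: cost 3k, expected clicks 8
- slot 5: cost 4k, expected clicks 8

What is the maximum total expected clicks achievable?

27

slot 7 + slot 2 + slot 5: cost 7 + 3 + 4 = 14 ≤ 17, expected clicks 11 + 8 + 8 = 27.
slot 7 + slot 2: cost 7 + 3 = 10 ≤ 17, expected clicks 11 + 8 = 19.
Best is slot 7, slot 2, and slot 5 with total expected clicks 27.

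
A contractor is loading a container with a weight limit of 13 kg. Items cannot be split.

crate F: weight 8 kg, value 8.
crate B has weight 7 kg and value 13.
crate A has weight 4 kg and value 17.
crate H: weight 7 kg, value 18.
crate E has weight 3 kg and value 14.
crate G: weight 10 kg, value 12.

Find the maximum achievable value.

35

Take crate A and crate H: weight 4 + 7 = 11 ≤ 13, value 17 + 18 = 35.
No other feasible combination does better.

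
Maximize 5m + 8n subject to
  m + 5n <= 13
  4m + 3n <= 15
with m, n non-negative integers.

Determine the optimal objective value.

(m,n)=(2,2): 1·2+5·2=12≤13, 4·2+3·2=14≤15, objective 26.
(m,n)=(3,1): 1·3+5·1=8≤13, 4·3+3·1=15≤15, objective 23.
(m,n)=(1,2): 1·1+5·2=11≤13, 4·1+3·2=10≤15, objective 21.
The best lattice point is (2,2), giving 26.

26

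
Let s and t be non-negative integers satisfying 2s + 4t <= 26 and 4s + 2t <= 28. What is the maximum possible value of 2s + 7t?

(s,t)=(1,6) is feasible, giving 44.
(s,t)=(0,6) is feasible, giving 42.
(s,t)=(2,5) is feasible, giving 39.
(s,t)=(1,5) is feasible, giving 37.
No feasible integer point exceeds 44.

44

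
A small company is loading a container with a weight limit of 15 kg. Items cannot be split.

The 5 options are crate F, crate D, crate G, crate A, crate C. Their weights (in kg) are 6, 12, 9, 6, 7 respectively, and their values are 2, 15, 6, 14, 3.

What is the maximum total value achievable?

20

Allowing fractional choices, the relaxed optimum would be about 25.2, but items are indivisible.
crate A + crate C: weight 6 + 7 = 13 ≤ 15, value 14 + 3 = 17.
crate F + crate A: weight 6 + 6 = 12 ≤ 15, value 2 + 14 = 16.
crate G + crate A: weight 9 + 6 = 15 ≤ 15, value 6 + 14 = 20.
Best is crate G and crate A with total value 20.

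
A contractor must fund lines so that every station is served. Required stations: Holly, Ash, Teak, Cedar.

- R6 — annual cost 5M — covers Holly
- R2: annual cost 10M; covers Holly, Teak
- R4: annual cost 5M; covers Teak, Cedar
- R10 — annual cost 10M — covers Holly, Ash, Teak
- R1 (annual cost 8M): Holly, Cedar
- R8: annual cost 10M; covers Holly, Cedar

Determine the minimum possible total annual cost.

Choose R4 and R10: together they cover Holly, Ash, Teak, Cedar — every station.
Total annual cost: 5 + 10 = 15.

15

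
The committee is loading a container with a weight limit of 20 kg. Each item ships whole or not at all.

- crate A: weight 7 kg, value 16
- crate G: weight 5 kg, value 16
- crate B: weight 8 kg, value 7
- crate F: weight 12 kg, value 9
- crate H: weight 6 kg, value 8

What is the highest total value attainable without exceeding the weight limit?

40

Allowing fractional choices, the relaxed optimum would be about 41.8, but items are indivisible.
crate A + crate G + crate B: weight 7 + 5 + 8 = 20 ≤ 20, value 16 + 16 + 7 = 39.
crate A + crate G + crate H: weight 7 + 5 + 6 = 18 ≤ 20, value 16 + 16 + 8 = 40.
crate A + crate G: weight 7 + 5 = 12 ≤ 20, value 16 + 16 = 32.
Best is crate A, crate G, and crate H with total value 40.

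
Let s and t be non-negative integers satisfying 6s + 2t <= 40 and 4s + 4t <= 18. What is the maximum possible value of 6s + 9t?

36

(s,t)=(0,4): 6·0+2·4=8≤40, 4·0+4·4=16≤18, objective 36.
(s,t)=(1,3): 6·1+2·3=12≤40, 4·1+4·3=16≤18, objective 33.
(s,t)=(0,3): 6·0+2·3=6≤40, 4·0+4·3=12≤18, objective 27.
No feasible integer point exceeds 36.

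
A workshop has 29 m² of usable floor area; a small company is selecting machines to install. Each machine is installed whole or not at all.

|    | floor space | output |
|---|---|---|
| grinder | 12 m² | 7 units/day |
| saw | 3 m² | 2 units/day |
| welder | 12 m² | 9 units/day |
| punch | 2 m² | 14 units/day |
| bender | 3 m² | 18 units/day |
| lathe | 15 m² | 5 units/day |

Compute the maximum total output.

48

Take grinder, welder, punch, and bender: floor space 12 + 12 + 2 + 3 = 29 ≤ 29, output 7 + 9 + 14 + 18 = 48.
No other feasible combination does better.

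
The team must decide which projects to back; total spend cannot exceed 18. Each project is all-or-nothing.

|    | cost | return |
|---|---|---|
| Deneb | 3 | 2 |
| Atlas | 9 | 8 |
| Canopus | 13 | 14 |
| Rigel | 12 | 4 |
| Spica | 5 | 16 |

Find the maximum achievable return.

30

Deneb + Atlas + Spica: cost 3 + 9 + 5 = 17 ≤ 18, return 2 + 8 + 16 = 26.
Atlas + Spica: cost 9 + 5 = 14 ≤ 18, return 8 + 16 = 24.
Canopus + Spica: cost 13 + 5 = 18 ≤ 18, return 14 + 16 = 30.
Best is Canopus and Spica with total return 30.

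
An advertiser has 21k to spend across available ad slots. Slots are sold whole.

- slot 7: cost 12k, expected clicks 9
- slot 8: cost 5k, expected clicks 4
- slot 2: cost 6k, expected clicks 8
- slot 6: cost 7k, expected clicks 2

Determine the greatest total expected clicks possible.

17

Allowing fractional choices, the relaxed optimum would be about 19.5, but ad slots are indivisible.
slot 7 + slot 8: cost 12 + 5 = 17 ≤ 21, expected clicks 9 + 4 = 13.
slot 7 + slot 2: cost 12 + 6 = 18 ≤ 21, expected clicks 9 + 8 = 17.
slot 8 + slot 2 + slot 6: cost 5 + 6 + 7 = 18 ≤ 21, expected clicks 4 + 8 + 2 = 14.
Best is slot 7 and slot 2 with total expected clicks 17.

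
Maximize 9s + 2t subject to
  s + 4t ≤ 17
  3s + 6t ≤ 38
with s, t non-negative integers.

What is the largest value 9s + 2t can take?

108

(s,t)=(12,0): 1·12+4·0=12≤17, 3·12+6·0=36≤38, objective 108.
(s,t)=(11,0): 1·11+4·0=11≤17, 3·11+6·0=33≤38, objective 99.
No feasible integer point exceeds 108.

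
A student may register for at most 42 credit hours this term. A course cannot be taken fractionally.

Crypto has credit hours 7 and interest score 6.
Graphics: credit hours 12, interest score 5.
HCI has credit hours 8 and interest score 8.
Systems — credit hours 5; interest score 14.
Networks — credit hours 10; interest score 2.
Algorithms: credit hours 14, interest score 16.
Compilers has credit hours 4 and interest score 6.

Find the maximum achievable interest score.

50

HCI + Systems + Networks + Algorithms + Compilers: credit hours 8 + 5 + 10 + 14 + 4 = 41 ≤ 42, interest score 8 + 14 + 2 + 16 + 6 = 46.
Crypto + Graphics + Systems + Algorithms + Compilers: credit hours 7 + 12 + 5 + 14 + 4 = 42 ≤ 42, interest score 6 + 5 + 14 + 16 + 6 = 47.
Crypto + HCI + Systems + Algorithms + Compilers: credit hours 7 + 8 + 5 + 14 + 4 = 38 ≤ 42, interest score 6 + 8 + 14 + 16 + 6 = 50.
Best is Crypto, HCI, Systems, Algorithms, and Compilers with total interest score 50.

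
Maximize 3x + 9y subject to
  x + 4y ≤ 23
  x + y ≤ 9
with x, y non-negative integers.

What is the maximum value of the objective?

Relaxing integrality, the LP optimum is 55.00 at (x,y) = (4.33, 4.67), which is not an integer point.
(x,y)=(3,5): 1·3+4·5=23≤23, 1·3+1·5=8≤9, objective 54.
(x,y)=(5,4): 1·5+4·4=21≤23, 1·5+1·4=9≤9, objective 51.
Maximum is 54 at (x,y)=(3,5).

54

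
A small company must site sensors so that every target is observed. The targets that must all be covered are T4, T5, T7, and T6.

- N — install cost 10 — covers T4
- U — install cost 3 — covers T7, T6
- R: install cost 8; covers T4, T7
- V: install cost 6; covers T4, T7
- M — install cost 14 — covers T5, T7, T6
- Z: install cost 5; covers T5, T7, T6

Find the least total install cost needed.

11

The greedy cost-per-new-target heuristic would pick U, Z, and V for 14, but a cheaper cover exists.
Choose V and Z: together they cover T4, T5, T7, T6 — every target.
Total install cost: 6 + 5 = 11.
No cover costs less than 11.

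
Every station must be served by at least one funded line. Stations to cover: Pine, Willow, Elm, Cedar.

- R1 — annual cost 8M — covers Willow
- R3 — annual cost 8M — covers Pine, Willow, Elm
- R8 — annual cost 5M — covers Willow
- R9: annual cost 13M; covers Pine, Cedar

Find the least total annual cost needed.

21

Choose R3 and R9: together they cover Pine, Willow, Elm, Cedar — every station.
Total annual cost: 8 + 13 = 21.
No cover costs less than 21.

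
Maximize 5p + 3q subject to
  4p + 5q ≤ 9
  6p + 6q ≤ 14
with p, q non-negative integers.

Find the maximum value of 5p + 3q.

10

The continuous relaxation peaks at (2.25, 0) with value 11.25; rounding to a feasible lattice point costs some objective.
(p,q)=(2,0) is feasible, giving 10.
(p,q)=(1,1) is feasible, giving 8.
(p,q)=(1,0) is feasible, giving 5.
No feasible integer point exceeds 10.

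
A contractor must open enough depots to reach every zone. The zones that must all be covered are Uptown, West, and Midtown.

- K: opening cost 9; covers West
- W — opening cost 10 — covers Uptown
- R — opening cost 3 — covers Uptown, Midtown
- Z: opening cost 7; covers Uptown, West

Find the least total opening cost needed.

10

Choose R and Z: together they cover Uptown, West, Midtown — every zone.
Total opening cost: 3 + 7 = 10.
No cover costs less than 10.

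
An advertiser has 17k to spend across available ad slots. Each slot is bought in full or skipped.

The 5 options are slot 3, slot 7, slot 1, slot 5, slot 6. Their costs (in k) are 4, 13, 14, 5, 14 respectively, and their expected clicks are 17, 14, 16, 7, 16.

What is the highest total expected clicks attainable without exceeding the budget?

Treat it as a binary knapsack problem.
slot 3 + slot 7: cost 4 + 13 = 17 ≤ 17, expected clicks 17 + 14 = 31.
slot 3 + slot 5: cost 4 + 5 = 9 ≤ 17, expected clicks 17 + 7 = 24.
slot 3: cost 4 ≤ 17, expected clicks 17.
Best is slot 3 and slot 7 with total expected clicks 31.

31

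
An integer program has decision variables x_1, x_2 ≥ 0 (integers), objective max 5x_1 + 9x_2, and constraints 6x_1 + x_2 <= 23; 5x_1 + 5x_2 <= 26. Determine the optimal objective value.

Relaxing integrality, the LP optimum is 46.80 at (x_1,x_2) = (0, 5.2), which is not an integer point.
(x_1,x_2)=(0,5): 6·0+1·5=5≤23, 5·0+5·5=25≤26, objective 45.
(x_1,x_2)=(1,4): 6·1+1·4=10≤23, 5·1+5·4=25≤26, objective 41.
No feasible integer point exceeds 45.

45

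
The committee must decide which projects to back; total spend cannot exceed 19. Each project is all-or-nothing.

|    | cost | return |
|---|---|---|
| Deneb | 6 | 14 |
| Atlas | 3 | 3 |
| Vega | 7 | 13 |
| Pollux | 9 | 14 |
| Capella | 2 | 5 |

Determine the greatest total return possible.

Allowing fractional choices, the relaxed optimum would be about 38.2, but projects are indivisible.
Deneb + Pollux + Capella: cost 6 + 9 + 2 = 17 ≤ 19, return 14 + 14 + 5 = 33.
Deneb + Atlas + Vega + Capella: cost 6 + 3 + 7 + 2 = 18 ≤ 19, return 14 + 3 + 13 + 5 = 35.
Deneb + Vega + Capella: cost 6 + 7 + 2 = 15 ≤ 19, return 14 + 13 + 5 = 32.
Best is Deneb, Atlas, Vega, and Capella with total return 35.

35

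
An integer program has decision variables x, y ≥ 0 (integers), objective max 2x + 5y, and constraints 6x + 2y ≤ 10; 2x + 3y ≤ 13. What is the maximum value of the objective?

20

(x,y)=(0,4): 6·0+2·4=8≤10, 2·0+3·4=12≤13, objective 20.
(x,y)=(0,3): 6·0+2·3=6≤10, 2·0+3·3=9≤13, objective 15.
Maximum is 20 at (x,y)=(0,4).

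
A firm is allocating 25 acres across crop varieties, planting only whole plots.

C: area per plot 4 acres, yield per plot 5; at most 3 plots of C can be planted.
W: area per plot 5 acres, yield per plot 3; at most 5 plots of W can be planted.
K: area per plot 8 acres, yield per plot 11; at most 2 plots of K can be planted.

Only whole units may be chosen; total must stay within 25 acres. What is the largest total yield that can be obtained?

32

This is a bounded integer knapsack.
K has the best ratio (11/8); taking only K gives at most 2×11 = 22 (stopped by the supply cap of 2).
Mixing does better — 2×C and 2×K: area 24 ≤ 25, yield 2·5 + 2·11 = 32.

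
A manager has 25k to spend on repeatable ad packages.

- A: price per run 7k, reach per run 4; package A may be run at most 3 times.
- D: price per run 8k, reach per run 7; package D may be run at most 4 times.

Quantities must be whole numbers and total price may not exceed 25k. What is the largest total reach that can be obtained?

This is a bounded integer knapsack.
D has the best ratio (7/8); taking only D gives at most 3×7 = 21 (stopped by the price limit).
Optimal: 3×D: price 24 ≤ 25, reach 3·7 = 21.

21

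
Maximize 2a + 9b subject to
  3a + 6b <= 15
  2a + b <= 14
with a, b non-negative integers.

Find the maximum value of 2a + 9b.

Relaxing integrality, the LP optimum is 22.50 at (a,b) = (0, 2.5), which is not an integer point.
(a,b)=(1,2): 3·1+6·2=15≤15, 2·1+1·2=4≤14, objective 20.
(a,b)=(0,2): 3·0+6·2=12≤15, 2·0+1·2=2≤14, objective 18.
(a,b)=(2,1): 3·2+6·1=12≤15, 2·2+1·1=5≤14, objective 13.
The best lattice point is (1,2), giving 20.

20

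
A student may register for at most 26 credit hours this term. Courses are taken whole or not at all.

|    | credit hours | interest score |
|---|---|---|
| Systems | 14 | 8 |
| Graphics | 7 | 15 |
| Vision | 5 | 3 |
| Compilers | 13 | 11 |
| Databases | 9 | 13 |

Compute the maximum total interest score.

Treat it as a binary knapsack problem.
Allowing fractional choices, the relaxed optimum would be about 36.5, but courses are indivisible.
Graphics + Vision + Databases: credit hours 7 + 5 + 9 = 21 ≤ 26, interest score 15 + 3 + 13 = 31.
Graphics + Vision + Compilers: credit hours 7 + 5 + 13 = 25 ≤ 26, interest score 15 + 3 + 11 = 29.
Graphics + Databases: credit hours 7 + 9 = 16 ≤ 26, interest score 15 + 13 = 28.
Best is Graphics, Vision, and Databases with total interest score 31.

31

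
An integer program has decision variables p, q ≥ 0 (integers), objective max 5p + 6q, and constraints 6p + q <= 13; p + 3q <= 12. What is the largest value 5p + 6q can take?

Relaxing integrality, the LP optimum is 28.76 at (p,q) = (1.59, 3.47), which is not an integer point.
(p,q)=(0,4): 6·0+1·4=4≤13, 1·0+3·4=12≤12, objective 24.
(p,q)=(1,3): 6·1+1·3=9≤13, 1·1+3·3=10≤12, objective 23.
Maximum is 24 at (p,q)=(0,4).

24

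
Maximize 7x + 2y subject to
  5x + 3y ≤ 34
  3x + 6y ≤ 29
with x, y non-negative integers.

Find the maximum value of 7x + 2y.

Relaxing integrality, the LP optimum is 47.60 at (x,y) = (6.8, 0), which is not an integer point.
(x,y)=(6,1): 5·6+3·1=33≤34, 3·6+6·1=24≤29, objective 44.
(x,y)=(6,0): 5·6+3·0=30≤34, 3·6+6·0=18≤29, objective 42.
(x,y)=(5,2): 5·5+3·2=31≤34, 3·5+6·2=27≤29, objective 39.
Maximum is 44 at (x,y)=(6,1).

44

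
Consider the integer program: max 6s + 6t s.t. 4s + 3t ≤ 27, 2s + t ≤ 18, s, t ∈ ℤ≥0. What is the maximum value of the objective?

54

(s,t)=(0,9) is feasible, giving 54.
(s,t)=(0,8) is feasible, giving 48.
The best lattice point is (0,9), giving 54.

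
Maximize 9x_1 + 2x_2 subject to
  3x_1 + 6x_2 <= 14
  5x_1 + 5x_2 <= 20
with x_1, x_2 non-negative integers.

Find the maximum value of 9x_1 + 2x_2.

(x_1,x_2)=(4,0): 3·4+6·0=12≤14, 5·4+5·0=20≤20, objective 36.
(x_1,x_2)=(3,0): 3·3+6·0=9≤14, 5·3+5·0=15≤20, objective 27.
Maximum is 36 at (x_1,x_2)=(4,0).

36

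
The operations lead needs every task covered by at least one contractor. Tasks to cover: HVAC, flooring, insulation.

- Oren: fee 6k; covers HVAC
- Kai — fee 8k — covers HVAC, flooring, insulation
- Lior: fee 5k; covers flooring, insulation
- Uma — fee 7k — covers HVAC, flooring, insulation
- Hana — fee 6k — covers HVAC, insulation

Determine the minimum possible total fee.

7

This is a weighted set-cover instance.
Uma alone covers HVAC, flooring, insulation — every task.
Total fee: 7.
No cover costs less than 7.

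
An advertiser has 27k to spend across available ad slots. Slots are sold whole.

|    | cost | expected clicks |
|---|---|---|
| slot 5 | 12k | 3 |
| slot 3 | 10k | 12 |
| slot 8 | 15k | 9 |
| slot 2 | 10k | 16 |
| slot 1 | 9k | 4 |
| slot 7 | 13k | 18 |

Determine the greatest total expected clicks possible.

34

Allowing fractional choices, the relaxed optimum would be about 38.8, but ad slots are indivisible.
slot 3 + slot 2: cost 10 + 10 = 20 ≤ 27, expected clicks 12 + 16 = 28.
slot 2 + slot 7: cost 10 + 13 = 23 ≤ 27, expected clicks 16 + 18 = 34.
slot 3 + slot 7: cost 10 + 13 = 23 ≤ 27, expected clicks 12 + 18 = 30.
Best is slot 2 and slot 7 with total expected clicks 34.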